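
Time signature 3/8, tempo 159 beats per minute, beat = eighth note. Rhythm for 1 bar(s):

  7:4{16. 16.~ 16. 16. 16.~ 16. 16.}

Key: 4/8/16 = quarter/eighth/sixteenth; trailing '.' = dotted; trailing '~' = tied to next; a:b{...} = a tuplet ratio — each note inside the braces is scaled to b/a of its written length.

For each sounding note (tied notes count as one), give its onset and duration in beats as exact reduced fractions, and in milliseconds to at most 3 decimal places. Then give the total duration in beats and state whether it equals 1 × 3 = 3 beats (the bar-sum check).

1) 0.0ms=0b +161.725ms=3/7b
2) 161.725ms=3/7b +323.45ms=6/7b
3) 485.175ms=9/7b +161.725ms=3/7b
4) 646.9ms=12/7b +323.45ms=6/7b
5) 970.35ms=18/7b +161.725ms=3/7b
Σ=3b of 3 (159bpm 3/8) — PASS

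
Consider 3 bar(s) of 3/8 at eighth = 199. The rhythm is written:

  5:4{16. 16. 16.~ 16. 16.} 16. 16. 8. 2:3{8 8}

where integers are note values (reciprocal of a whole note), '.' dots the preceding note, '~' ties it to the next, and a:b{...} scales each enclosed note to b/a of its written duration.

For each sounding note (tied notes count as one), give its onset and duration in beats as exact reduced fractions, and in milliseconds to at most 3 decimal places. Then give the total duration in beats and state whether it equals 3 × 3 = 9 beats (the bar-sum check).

1) 0.0ms=0b +180.905ms=3/5b
2) 180.905ms=3/5b +180.905ms=3/5b
3) 361.809ms=6/5b +361.809ms=6/5b
4) 723.618ms=12/5b +180.905ms=3/5b
5) 904.523ms=3b +226.131ms=3/4b
6) 1130.653ms=15/4b +226.131ms=3/4b
7) 1356.784ms=9/2b +452.261ms=3/2b
8) 1809.045ms=6b +452.261ms=3/2b
9) 2261.307ms=15/2b +452.261ms=3/2b
Σ=9b of 9 (199bpm 3/8) — PASS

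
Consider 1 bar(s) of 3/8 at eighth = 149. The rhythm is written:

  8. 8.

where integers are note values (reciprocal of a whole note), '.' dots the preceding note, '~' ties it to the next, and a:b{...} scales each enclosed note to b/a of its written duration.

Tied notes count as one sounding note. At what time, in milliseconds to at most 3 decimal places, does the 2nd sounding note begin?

1. 0.0ms @ 0 + 604.027ms (3/2)
2. 604.027ms @ 3/2 + 604.027ms (3/2)

note 2 onset = 3/2b = 604.027ms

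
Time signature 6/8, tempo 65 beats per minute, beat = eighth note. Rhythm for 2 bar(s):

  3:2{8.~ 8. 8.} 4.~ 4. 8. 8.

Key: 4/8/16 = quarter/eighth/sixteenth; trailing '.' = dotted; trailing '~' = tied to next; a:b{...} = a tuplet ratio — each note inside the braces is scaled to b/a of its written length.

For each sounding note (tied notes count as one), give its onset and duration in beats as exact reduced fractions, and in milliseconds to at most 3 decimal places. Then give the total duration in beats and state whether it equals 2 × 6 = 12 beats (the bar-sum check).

1) 0.0ms=0b +1846.154ms=2b
2) 1846.154ms=2b +923.077ms=1b
3) 2769.231ms=3b +5538.462ms=6b
4) 8307.692ms=9b +1384.615ms=3/2b
5) 9692.308ms=21/2b +1384.615ms=3/2b
Σ=12b of 12 (65bpm 6/8) — PASS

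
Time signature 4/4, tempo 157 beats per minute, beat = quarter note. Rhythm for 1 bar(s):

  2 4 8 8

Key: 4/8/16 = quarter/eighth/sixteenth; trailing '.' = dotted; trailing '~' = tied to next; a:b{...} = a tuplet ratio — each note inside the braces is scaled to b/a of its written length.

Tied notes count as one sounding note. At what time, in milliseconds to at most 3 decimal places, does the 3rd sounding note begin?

1. 0.0ms @ 0 + 764.331ms (2)
2. 764.331ms @ 2 + 382.166ms (1)
3. 1146.497ms @ 3 + 191.083ms (1/2)
4. 1337.58ms @ 7/2 + 191.083ms (1/2)

note 3 onset = 3b = 1146.497ms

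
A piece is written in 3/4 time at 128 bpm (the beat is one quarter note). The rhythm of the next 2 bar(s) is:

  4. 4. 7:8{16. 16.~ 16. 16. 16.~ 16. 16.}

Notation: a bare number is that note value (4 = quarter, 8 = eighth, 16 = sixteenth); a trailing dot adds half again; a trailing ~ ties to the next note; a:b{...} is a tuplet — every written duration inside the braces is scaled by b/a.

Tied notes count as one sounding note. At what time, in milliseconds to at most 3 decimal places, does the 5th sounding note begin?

note 5 onset = 30/7b = 2008.929ms

1. 0.0ms @ 0 + 703.125ms (3/2)
2. 703.125ms @ 3/2 + 703.125ms (3/2)
3. 1406.25ms @ 3 + 200.893ms (3/7)
4. 1607.143ms @ 24/7 + 401.786ms (6/7)
5. 2008.929ms @ 30/7 + 200.893ms (3/7)
6. 2209.821ms @ 33/7 + 401.786ms (6/7)
7. 2611.607ms @ 39/7 + 200.893ms (3/7)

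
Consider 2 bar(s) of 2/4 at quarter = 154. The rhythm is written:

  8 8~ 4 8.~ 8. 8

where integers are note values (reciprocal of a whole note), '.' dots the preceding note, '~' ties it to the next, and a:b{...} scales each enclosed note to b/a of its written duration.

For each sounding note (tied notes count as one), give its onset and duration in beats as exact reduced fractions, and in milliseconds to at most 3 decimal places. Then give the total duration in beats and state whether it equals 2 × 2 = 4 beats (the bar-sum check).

1) 0.0ms=0b +194.805ms=1/2b
2) 194.805ms=1/2b +584.416ms=3/2b
3) 779.221ms=2b +584.416ms=3/2b
4) 1363.636ms=7/2b +194.805ms=1/2b
Σ=4b of 4 (154bpm 2/4) — PASS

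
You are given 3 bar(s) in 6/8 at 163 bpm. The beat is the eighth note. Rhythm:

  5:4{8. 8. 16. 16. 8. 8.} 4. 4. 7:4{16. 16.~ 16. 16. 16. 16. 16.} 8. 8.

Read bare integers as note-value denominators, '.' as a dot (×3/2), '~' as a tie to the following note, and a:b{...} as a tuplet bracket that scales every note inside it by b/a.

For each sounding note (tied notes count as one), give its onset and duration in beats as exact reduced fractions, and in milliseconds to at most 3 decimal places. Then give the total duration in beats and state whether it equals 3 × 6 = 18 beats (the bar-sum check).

1) 0.0ms=0b +441.718ms=6/5b
2) 441.718ms=6/5b +441.718ms=6/5b
3) 883.436ms=12/5b +220.859ms=3/5b
4) 1104.294ms=3b +220.859ms=3/5b
5) 1325.153ms=18/5b +441.718ms=6/5b
6) 1766.871ms=24/5b +441.718ms=6/5b
7) 2208.589ms=6b +1104.294ms=3b
8) 3312.883ms=9b +1104.294ms=3b
9) 4417.178ms=12b +157.756ms=3/7b
10) 4574.934ms=87/7b +315.513ms=6/7b
11) 4890.447ms=93/7b +157.756ms=3/7b
12) 5048.203ms=96/7b +157.756ms=3/7b
13) 5205.96ms=99/7b +157.756ms=3/7b
14) 5363.716ms=102/7b +157.756ms=3/7b
15) 5521.472ms=15b +552.147ms=3/2b
16) 6073.62ms=33/2b +552.147ms=3/2b
Σ=18b of 18 (163bpm 6/8) — PASS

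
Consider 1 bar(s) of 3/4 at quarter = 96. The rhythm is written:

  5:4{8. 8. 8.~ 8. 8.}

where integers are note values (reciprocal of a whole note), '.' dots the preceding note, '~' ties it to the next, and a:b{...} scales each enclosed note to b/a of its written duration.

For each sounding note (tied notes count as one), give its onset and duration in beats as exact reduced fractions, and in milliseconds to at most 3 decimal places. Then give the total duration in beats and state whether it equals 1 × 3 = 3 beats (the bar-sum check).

1) 0.0ms=0b +375.0ms=3/5b
2) 375.0ms=3/5b +375.0ms=3/5b
3) 750.0ms=6/5b +750.0ms=6/5b
4) 1500.0ms=12/5b +375.0ms=3/5b
Σ=3b of 3 (96bpm 3/4) — PASS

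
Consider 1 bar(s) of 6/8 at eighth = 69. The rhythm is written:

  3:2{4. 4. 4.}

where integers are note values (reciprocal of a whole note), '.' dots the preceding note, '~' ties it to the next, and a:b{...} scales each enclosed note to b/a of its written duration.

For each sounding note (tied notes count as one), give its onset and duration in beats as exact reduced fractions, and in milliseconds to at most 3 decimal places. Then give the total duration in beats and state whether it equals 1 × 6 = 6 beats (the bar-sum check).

1) 0.0ms=0b +1739.13ms=2b
2) 1739.13ms=2b +1739.13ms=2b
3) 3478.261ms=4b +1739.13ms=2b
Σ=6b of 6 (69bpm 6/8) — PASS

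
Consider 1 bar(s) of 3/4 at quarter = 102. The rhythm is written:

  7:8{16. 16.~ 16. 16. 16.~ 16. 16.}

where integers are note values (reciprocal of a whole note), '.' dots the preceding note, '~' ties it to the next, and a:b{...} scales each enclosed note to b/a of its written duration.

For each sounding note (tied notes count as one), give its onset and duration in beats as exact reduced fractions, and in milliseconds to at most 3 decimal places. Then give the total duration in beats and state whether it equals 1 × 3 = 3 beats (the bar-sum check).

1) 0.0ms=0b +252.101ms=3/7b
2) 252.101ms=3/7b +504.202ms=6/7b
3) 756.303ms=9/7b +252.101ms=3/7b
4) 1008.403ms=12/7b +504.202ms=6/7b
5) 1512.605ms=18/7b +252.101ms=3/7b
Σ=3b of 3 (102bpm 3/4) — PASS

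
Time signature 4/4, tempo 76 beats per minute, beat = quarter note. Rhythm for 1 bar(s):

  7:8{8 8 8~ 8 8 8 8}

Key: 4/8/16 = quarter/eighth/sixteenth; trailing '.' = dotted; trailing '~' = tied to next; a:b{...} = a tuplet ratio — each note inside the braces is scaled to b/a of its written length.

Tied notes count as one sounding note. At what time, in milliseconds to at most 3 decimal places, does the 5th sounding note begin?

note 5 onset = 20/7b = 2255.639ms

1. 0.0ms @ 0 + 451.128ms (4/7)
2. 451.128ms @ 4/7 + 451.128ms (4/7)
3. 902.256ms @ 8/7 + 902.256ms (8/7)
4. 1804.511ms @ 16/7 + 451.128ms (4/7)
5. 2255.639ms @ 20/7 + 451.128ms (4/7)
6. 2706.767ms @ 24/7 + 451.128ms (4/7)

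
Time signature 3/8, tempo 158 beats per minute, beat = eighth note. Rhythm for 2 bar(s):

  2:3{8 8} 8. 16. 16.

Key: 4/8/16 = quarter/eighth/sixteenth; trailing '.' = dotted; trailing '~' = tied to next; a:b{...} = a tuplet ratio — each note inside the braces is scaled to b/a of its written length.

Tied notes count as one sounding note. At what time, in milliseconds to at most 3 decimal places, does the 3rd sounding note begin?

1. 0.0ms @ 0 + 569.62ms (3/2)
2. 569.62ms @ 3/2 + 569.62ms (3/2)
3. 1139.241ms @ 3 + 569.62ms (3/2)
4. 1708.861ms @ 9/2 + 284.81ms (3/4)
5. 1993.671ms @ 21/4 + 284.81ms (3/4)

note 3 onset = 3b = 1139.241ms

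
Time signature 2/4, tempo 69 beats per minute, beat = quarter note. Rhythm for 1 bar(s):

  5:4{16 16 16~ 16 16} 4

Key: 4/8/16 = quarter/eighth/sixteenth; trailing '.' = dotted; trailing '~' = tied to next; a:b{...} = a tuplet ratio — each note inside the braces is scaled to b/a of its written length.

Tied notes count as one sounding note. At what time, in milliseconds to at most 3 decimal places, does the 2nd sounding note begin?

1. 0.0ms @ 0 + 173.913ms (1/5)
2. 173.913ms @ 1/5 + 173.913ms (1/5)
3. 347.826ms @ 2/5 + 347.826ms (2/5)
4. 695.652ms @ 4/5 + 173.913ms (1/5)
5. 869.565ms @ 1 + 869.565ms (1)

note 2 onset = 1/5b = 173.913ms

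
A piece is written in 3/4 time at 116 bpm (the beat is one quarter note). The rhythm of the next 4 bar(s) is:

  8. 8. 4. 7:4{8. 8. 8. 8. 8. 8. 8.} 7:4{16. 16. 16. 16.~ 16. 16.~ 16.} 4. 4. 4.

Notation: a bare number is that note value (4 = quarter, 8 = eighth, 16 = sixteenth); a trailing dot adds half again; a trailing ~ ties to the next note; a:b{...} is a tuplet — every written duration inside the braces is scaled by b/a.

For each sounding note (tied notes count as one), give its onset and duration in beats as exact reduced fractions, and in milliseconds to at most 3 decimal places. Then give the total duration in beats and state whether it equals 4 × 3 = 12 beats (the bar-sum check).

1) 0.0ms=0b +387.931ms=3/4b
2) 387.931ms=3/4b +387.931ms=3/4b
3) 775.862ms=3/2b +775.862ms=3/2b
4) 1551.724ms=3b +221.675ms=3/7b
5) 1773.399ms=24/7b +221.675ms=3/7b
6) 1995.074ms=27/7b +221.675ms=3/7b
7) 2216.749ms=30/7b +221.675ms=3/7b
8) 2438.424ms=33/7b +221.675ms=3/7b
9) 2660.099ms=36/7b +221.675ms=3/7b
10) 2881.773ms=39/7b +221.675ms=3/7b
11) 3103.448ms=6b +110.837ms=3/14b
12) 3214.286ms=87/14b +110.837ms=3/14b
13) 3325.123ms=45/7b +110.837ms=3/14b
14) 3435.961ms=93/14b +221.675ms=3/7b
15) 3657.635ms=99/14b +221.675ms=3/7b
16) 3879.31ms=15/2b +775.862ms=3/2b
17) 4655.172ms=9b +775.862ms=3/2b
18) 5431.034ms=21/2b +775.862ms=3/2b
Σ=12b of 12 (116bpm 3/4) — PASS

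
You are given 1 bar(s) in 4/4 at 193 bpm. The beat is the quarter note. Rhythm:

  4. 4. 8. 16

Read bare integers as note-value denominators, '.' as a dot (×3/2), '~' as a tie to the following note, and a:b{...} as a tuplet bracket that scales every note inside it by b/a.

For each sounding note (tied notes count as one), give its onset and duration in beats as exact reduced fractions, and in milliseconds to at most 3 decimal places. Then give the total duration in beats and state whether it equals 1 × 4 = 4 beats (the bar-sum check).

1) 0.0ms=0b +466.321ms=3/2b
2) 466.321ms=3/2b +466.321ms=3/2b
3) 932.642ms=3b +233.161ms=3/4b
4) 1165.803ms=15/4b +77.72ms=1/4b
Σ=4b of 4 (193bpm 4/4) — PASS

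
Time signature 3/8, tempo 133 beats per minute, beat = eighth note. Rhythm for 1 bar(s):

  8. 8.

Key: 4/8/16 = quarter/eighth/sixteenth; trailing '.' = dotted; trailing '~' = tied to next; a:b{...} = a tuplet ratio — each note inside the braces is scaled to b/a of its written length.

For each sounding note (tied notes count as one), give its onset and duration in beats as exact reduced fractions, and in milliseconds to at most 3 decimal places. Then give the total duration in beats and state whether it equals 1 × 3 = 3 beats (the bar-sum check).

1) 0.0ms=0b +676.692ms=3/2b
2) 676.692ms=3/2b +676.692ms=3/2b
Σ=3b of 3 (133bpm 3/8) — PASS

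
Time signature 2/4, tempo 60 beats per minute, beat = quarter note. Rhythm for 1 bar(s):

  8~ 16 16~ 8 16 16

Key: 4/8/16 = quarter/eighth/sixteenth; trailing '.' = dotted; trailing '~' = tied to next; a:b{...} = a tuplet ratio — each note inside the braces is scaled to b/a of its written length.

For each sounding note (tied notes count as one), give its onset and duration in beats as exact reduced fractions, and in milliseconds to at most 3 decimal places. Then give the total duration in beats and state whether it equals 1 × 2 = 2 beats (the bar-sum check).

1) 0.0ms=0b +750.0ms=3/4b
2) 750.0ms=3/4b +750.0ms=3/4b
3) 1500.0ms=3/2b +250.0ms=1/4b
4) 1750.0ms=7/4b +250.0ms=1/4b
Σ=2b of 2 (60bpm 2/4) — PASS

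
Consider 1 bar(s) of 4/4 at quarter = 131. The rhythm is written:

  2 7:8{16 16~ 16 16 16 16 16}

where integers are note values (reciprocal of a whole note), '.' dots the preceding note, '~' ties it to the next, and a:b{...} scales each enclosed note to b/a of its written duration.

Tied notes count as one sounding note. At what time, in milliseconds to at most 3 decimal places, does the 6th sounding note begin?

1. 0.0ms @ 0 + 916.031ms (2)
2. 916.031ms @ 2 + 130.862ms (2/7)
3. 1046.892ms @ 16/7 + 261.723ms (4/7)
4. 1308.615ms @ 20/7 + 130.862ms (2/7)
5. 1439.477ms @ 22/7 + 130.862ms (2/7)
6. 1570.338ms @ 24/7 + 130.862ms (2/7)
7. 1701.2ms @ 26/7 + 130.862ms (2/7)

note 6 onset = 24/7b = 1570.338ms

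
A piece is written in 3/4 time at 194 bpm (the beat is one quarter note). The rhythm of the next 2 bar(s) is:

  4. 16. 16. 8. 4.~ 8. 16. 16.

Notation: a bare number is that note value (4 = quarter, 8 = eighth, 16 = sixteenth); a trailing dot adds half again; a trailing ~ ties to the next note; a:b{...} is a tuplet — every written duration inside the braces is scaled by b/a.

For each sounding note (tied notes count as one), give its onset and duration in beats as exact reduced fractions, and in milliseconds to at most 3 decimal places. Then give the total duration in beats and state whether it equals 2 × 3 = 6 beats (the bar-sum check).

1) 0.0ms=0b +463.918ms=3/2b
2) 463.918ms=3/2b +115.979ms=3/8b
3) 579.897ms=15/8b +115.979ms=3/8b
4) 695.876ms=9/4b +231.959ms=3/4b
5) 927.835ms=3b +695.876ms=9/4b
6) 1623.711ms=21/4b +115.979ms=3/8b
7) 1739.691ms=45/8b +115.979ms=3/8b
Σ=6b of 6 (194bpm 3/4) — PASS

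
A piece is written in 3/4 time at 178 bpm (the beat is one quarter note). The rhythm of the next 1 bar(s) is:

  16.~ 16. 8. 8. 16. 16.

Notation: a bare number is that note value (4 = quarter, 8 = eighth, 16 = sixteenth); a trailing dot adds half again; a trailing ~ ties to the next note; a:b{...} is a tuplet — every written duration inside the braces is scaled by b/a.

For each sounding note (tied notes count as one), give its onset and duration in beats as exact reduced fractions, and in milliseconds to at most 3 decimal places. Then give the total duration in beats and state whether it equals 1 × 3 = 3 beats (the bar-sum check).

1) 0.0ms=0b +252.809ms=3/4b
2) 252.809ms=3/4b +252.809ms=3/4b
3) 505.618ms=3/2b +252.809ms=3/4b
4) 758.427ms=9/4b +126.404ms=3/8b
5) 884.831ms=21/8b +126.404ms=3/8b
Σ=3b of 3 (178bpm 3/4) — PASS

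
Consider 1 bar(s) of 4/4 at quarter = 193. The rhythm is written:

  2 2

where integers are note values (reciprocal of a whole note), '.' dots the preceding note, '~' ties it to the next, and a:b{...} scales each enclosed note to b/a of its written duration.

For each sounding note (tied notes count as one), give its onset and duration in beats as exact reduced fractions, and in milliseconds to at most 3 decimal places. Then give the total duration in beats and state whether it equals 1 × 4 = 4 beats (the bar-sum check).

1) 0.0ms=0b +621.762ms=2b
2) 621.762ms=2b +621.762ms=2b
Σ=4b of 4 (193bpm 4/4) — PASS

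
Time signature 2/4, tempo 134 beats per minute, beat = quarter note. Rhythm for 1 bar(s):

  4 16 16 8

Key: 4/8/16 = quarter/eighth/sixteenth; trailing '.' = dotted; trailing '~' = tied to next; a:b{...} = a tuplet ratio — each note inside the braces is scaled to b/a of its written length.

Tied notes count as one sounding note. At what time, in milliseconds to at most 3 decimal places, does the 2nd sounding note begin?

1. 0.0ms @ 0 + 447.761ms (1)
2. 447.761ms @ 1 + 111.94ms (1/4)
3. 559.701ms @ 5/4 + 111.94ms (1/4)
4. 671.642ms @ 3/2 + 223.881ms (1/2)

note 2 onset = 1b = 447.761ms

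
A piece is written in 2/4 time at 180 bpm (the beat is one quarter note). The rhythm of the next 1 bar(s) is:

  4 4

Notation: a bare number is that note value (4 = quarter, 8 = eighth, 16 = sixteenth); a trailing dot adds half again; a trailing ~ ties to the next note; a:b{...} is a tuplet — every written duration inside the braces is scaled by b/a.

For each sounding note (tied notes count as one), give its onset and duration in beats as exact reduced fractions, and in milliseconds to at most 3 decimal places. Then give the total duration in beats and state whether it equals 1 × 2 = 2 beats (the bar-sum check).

1) 0.0ms=0b +333.333ms=1b
2) 333.333ms=1b +333.333ms=1b
Σ=2b of 2 (180bpm 2/4) — PASS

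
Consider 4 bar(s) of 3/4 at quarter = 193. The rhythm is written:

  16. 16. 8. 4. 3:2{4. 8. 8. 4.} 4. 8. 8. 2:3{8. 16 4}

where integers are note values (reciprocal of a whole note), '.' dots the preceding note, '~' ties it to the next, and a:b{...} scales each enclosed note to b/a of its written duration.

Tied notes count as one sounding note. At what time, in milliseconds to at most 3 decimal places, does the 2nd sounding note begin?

note 2 onset = 3/8b = 116.58ms

1. 0.0ms @ 0 + 116.58ms (3/8)
2. 116.58ms @ 3/8 + 116.58ms (3/8)
3. 233.161ms @ 3/4 + 233.161ms (3/4)
4. 466.321ms @ 3/2 + 466.321ms (3/2)
5. 932.642ms @ 3 + 310.881ms (1)
6. 1243.523ms @ 4 + 155.44ms (1/2)
7. 1398.964ms @ 9/2 + 155.44ms (1/2)
8. 1554.404ms @ 5 + 310.881ms (1)
9. 1865.285ms @ 6 + 466.321ms (3/2)
10. 2331.606ms @ 15/2 + 233.161ms (3/4)
11. 2564.767ms @ 33/4 + 233.161ms (3/4)
12. 2797.927ms @ 9 + 349.741ms (9/8)
13. 3147.668ms @ 81/8 + 116.58ms (3/8)
14. 3264.249ms @ 21/2 + 466.321ms (3/2)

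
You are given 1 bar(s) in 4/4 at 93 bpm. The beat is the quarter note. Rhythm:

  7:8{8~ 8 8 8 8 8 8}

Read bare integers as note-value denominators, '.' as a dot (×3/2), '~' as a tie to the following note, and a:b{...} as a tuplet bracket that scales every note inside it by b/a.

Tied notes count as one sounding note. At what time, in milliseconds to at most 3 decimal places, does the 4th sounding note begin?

note 4 onset = 16/7b = 1474.654ms

1. 0.0ms @ 0 + 737.327ms (8/7)
2. 737.327ms @ 8/7 + 368.664ms (4/7)
3. 1105.991ms @ 12/7 + 368.664ms (4/7)
4. 1474.654ms @ 16/7 + 368.664ms (4/7)
5. 1843.318ms @ 20/7 + 368.664ms (4/7)
6. 2211.982ms @ 24/7 + 368.664ms (4/7)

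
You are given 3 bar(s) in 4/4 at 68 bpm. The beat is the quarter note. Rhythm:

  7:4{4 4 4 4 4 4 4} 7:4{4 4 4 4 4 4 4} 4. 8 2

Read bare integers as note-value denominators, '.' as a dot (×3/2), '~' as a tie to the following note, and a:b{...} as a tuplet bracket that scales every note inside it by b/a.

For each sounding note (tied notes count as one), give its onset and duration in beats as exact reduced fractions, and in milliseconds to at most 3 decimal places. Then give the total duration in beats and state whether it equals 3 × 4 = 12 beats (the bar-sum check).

1) 0.0ms=0b +504.202ms=4/7b
2) 504.202ms=4/7b +504.202ms=4/7b
3) 1008.403ms=8/7b +504.202ms=4/7b
4) 1512.605ms=12/7b +504.202ms=4/7b
5) 2016.807ms=16/7b +504.202ms=4/7b
6) 2521.008ms=20/7b +504.202ms=4/7b
7) 3025.21ms=24/7b +504.202ms=4/7b
8) 3529.412ms=4b +504.202ms=4/7b
9) 4033.613ms=32/7b +504.202ms=4/7b
10) 4537.815ms=36/7b +504.202ms=4/7b
11) 5042.017ms=40/7b +504.202ms=4/7b
12) 5546.218ms=44/7b +504.202ms=4/7b
13) 6050.42ms=48/7b +504.202ms=4/7b
14) 6554.622ms=52/7b +504.202ms=4/7b
15) 7058.824ms=8b +1323.529ms=3/2b
16) 8382.353ms=19/2b +441.176ms=1/2b
17) 8823.529ms=10b +1764.706ms=2b
Σ=12b of 12 (68bpm 4/4) — PASS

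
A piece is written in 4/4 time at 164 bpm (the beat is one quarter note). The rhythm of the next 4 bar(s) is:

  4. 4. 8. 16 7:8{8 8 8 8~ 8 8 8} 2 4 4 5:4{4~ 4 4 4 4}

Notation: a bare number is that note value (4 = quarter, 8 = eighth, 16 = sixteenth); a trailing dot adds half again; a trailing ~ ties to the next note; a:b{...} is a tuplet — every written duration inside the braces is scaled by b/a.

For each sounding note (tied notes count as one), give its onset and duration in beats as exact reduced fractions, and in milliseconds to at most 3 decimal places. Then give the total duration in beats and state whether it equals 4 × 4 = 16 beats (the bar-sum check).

1) 0.0ms=0b +548.78ms=3/2b
2) 548.78ms=3/2b +548.78ms=3/2b
3) 1097.561ms=3b +274.39ms=3/4b
4) 1371.951ms=15/4b +91.463ms=1/4b
5) 1463.415ms=4b +209.059ms=4/7b
6) 1672.474ms=32/7b +209.059ms=4/7b
7) 1881.533ms=36/7b +209.059ms=4/7b
8) 2090.592ms=40/7b +418.118ms=8/7b
9) 2508.711ms=48/7b +209.059ms=4/7b
10) 2717.77ms=52/7b +209.059ms=4/7b
11) 2926.829ms=8b +731.707ms=2b
12) 3658.537ms=10b +365.854ms=1b
13) 4024.39ms=11b +365.854ms=1b
14) 4390.244ms=12b +585.366ms=8/5b
15) 4975.61ms=68/5b +292.683ms=4/5b
16) 5268.293ms=72/5b +292.683ms=4/5b
17) 5560.976ms=76/5b +292.683ms=4/5b
Σ=16b of 16 (164bpm 4/4) — PASS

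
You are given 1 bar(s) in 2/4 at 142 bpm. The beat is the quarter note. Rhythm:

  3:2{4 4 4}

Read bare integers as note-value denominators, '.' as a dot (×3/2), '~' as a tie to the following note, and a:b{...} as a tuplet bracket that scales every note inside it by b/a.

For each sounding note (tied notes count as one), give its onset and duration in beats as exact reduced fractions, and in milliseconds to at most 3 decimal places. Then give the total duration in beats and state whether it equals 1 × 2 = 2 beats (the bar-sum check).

1) 0.0ms=0b +281.69ms=2/3b
2) 281.69ms=2/3b +281.69ms=2/3b
3) 563.38ms=4/3b +281.69ms=2/3b
Σ=2b of 2 (142bpm 2/4) — PASS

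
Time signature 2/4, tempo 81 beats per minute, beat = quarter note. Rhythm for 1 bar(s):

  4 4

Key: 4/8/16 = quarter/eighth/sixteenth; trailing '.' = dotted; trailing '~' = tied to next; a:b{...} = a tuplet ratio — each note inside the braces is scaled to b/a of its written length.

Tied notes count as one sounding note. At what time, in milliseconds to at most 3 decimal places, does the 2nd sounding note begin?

1. 0.0ms @ 0 + 740.741ms (1)
2. 740.741ms @ 1 + 740.741ms (1)

note 2 onset = 1b = 740.741ms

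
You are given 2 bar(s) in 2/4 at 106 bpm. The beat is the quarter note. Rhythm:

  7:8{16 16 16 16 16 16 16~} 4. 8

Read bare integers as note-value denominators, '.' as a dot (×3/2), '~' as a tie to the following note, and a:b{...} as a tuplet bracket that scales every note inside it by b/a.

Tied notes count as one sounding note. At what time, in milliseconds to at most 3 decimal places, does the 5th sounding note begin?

1. 0.0ms @ 0 + 161.725ms (2/7)
2. 161.725ms @ 2/7 + 161.725ms (2/7)
3. 323.45ms @ 4/7 + 161.725ms (2/7)
4. 485.175ms @ 6/7 + 161.725ms (2/7)
5. 646.9ms @ 8/7 + 161.725ms (2/7)
6. 808.625ms @ 10/7 + 161.725ms (2/7)
7. 970.35ms @ 12/7 + 1010.782ms (25/14)
8. 1981.132ms @ 7/2 + 283.019ms (1/2)

note 5 onset = 8/7b = 646.9ms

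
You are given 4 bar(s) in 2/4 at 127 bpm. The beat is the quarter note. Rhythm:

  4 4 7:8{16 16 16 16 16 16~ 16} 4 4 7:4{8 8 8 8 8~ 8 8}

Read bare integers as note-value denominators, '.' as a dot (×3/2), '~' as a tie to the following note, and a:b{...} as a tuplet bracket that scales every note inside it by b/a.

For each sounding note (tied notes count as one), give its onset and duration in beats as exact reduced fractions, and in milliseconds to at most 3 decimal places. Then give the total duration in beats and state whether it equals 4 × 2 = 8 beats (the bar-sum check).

1) 0.0ms=0b +472.441ms=1b
2) 472.441ms=1b +472.441ms=1b
3) 944.882ms=2b +134.983ms=2/7b
4) 1079.865ms=16/7b +134.983ms=2/7b
5) 1214.848ms=18/7b +134.983ms=2/7b
6) 1349.831ms=20/7b +134.983ms=2/7b
7) 1484.814ms=22/7b +134.983ms=2/7b
8) 1619.798ms=24/7b +269.966ms=4/7b
9) 1889.764ms=4b +472.441ms=1b
10) 2362.205ms=5b +472.441ms=1b
11) 2834.646ms=6b +134.983ms=2/7b
12) 2969.629ms=44/7b +134.983ms=2/7b
13) 3104.612ms=46/7b +134.983ms=2/7b
14) 3239.595ms=48/7b +134.983ms=2/7b
15) 3374.578ms=50/7b +269.966ms=4/7b
16) 3644.544ms=54/7b +134.983ms=2/7b
Σ=8b of 8 (127bpm 2/4) — PASS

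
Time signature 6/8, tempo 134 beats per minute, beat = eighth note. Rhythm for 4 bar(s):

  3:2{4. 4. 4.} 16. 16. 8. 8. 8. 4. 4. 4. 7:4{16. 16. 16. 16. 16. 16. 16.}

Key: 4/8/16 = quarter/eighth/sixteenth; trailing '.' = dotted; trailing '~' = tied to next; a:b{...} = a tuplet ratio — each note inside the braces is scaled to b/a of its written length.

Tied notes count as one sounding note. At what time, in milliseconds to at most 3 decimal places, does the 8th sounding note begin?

note 8 onset = 21/2b = 4701.493ms

1. 0.0ms @ 0 + 895.522ms (2)
2. 895.522ms @ 2 + 895.522ms (2)
3. 1791.045ms @ 4 + 895.522ms (2)
4. 2686.567ms @ 6 + 335.821ms (3/4)
5. 3022.388ms @ 27/4 + 335.821ms (3/4)
6. 3358.209ms @ 15/2 + 671.642ms (3/2)
7. 4029.851ms @ 9 + 671.642ms (3/2)
8. 4701.493ms @ 21/2 + 671.642ms (3/2)
9. 5373.134ms @ 12 + 1343.284ms (3)
10. 6716.418ms @ 15 + 1343.284ms (3)
11. 8059.701ms @ 18 + 1343.284ms (3)
12. 9402.985ms @ 21 + 191.898ms (3/7)
13. 9594.883ms @ 150/7 + 191.898ms (3/7)
14. 9786.78ms @ 153/7 + 191.898ms (3/7)
15. 9978.678ms @ 156/7 + 191.898ms (3/7)
16. 10170.576ms @ 159/7 + 191.898ms (3/7)
17. 10362.473ms @ 162/7 + 191.898ms (3/7)
18. 10554.371ms @ 165/7 + 191.898ms (3/7)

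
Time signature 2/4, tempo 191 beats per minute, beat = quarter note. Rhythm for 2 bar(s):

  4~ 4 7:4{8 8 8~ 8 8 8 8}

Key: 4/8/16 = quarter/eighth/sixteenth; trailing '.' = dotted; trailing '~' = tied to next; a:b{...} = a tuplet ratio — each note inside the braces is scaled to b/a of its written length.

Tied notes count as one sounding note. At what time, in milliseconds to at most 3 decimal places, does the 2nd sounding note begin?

1. 0.0ms @ 0 + 628.272ms (2)
2. 628.272ms @ 2 + 89.753ms (2/7)
3. 718.025ms @ 16/7 + 89.753ms (2/7)
4. 807.779ms @ 18/7 + 179.506ms (4/7)
5. 987.285ms @ 22/7 + 89.753ms (2/7)
6. 1077.038ms @ 24/7 + 89.753ms (2/7)
7. 1166.791ms @ 26/7 + 89.753ms (2/7)

note 2 onset = 2b = 628.272ms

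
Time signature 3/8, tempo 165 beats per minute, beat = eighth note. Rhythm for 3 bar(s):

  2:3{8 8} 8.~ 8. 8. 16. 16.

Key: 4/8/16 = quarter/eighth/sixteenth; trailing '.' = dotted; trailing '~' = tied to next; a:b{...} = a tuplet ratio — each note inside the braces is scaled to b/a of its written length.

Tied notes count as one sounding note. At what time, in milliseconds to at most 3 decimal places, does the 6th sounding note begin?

1. 0.0ms @ 0 + 545.455ms (3/2)
2. 545.455ms @ 3/2 + 545.455ms (3/2)
3. 1090.909ms @ 3 + 1090.909ms (3)
4. 2181.818ms @ 6 + 545.455ms (3/2)
5. 2727.273ms @ 15/2 + 272.727ms (3/4)
6. 3000.0ms @ 33/4 + 272.727ms (3/4)

note 6 onset = 33/4b = 3000.0ms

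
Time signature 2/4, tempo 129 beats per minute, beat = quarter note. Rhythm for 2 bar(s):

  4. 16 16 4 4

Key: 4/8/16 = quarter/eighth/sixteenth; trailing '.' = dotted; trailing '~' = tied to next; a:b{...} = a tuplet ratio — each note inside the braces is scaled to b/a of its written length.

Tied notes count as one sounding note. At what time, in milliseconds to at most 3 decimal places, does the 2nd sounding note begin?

1. 0.0ms @ 0 + 697.674ms (3/2)
2. 697.674ms @ 3/2 + 116.279ms (1/4)
3. 813.953ms @ 7/4 + 116.279ms (1/4)
4. 930.233ms @ 2 + 465.116ms (1)
5. 1395.349ms @ 3 + 465.116ms (1)

note 2 onset = 3/2b = 697.674ms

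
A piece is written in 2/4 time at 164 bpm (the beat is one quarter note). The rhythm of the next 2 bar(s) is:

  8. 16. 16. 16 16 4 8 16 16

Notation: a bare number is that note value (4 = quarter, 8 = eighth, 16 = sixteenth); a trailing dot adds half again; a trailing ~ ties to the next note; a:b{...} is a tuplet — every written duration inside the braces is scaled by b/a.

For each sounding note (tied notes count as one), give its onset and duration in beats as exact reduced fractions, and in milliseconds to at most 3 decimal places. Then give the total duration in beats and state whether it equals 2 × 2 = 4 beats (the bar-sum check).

1) 0.0ms=0b +274.39ms=3/4b
2) 274.39ms=3/4b +137.195ms=3/8b
3) 411.585ms=9/8b +137.195ms=3/8b
4) 548.78ms=3/2b +91.463ms=1/4b
5) 640.244ms=7/4b +91.463ms=1/4b
6) 731.707ms=2b +365.854ms=1b
7) 1097.561ms=3b +182.927ms=1/2b
8) 1280.488ms=7/2b +91.463ms=1/4b
9) 1371.951ms=15/4b +91.463ms=1/4b
Σ=4b of 4 (164bpm 2/4) — PASS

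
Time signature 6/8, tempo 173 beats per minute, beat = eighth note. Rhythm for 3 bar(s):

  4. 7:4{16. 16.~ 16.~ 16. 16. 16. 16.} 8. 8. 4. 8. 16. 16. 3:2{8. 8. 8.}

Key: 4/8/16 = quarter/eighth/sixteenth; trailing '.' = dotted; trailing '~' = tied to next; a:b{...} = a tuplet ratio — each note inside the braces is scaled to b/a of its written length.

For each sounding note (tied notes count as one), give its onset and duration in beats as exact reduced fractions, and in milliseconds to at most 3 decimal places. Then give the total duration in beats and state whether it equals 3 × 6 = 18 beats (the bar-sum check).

1) 0.0ms=0b +1040.462ms=3b
2) 1040.462ms=3b +148.637ms=3/7b
3) 1189.1ms=24/7b +445.912ms=9/7b
4) 1635.012ms=33/7b +148.637ms=3/7b
5) 1783.65ms=36/7b +148.637ms=3/7b
6) 1932.287ms=39/7b +148.637ms=3/7b
7) 2080.925ms=6b +520.231ms=3/2b
8) 2601.156ms=15/2b +520.231ms=3/2b
9) 3121.387ms=9b +1040.462ms=3b
10) 4161.85ms=12b +520.231ms=3/2b
11) 4682.081ms=27/2b +260.116ms=3/4b
12) 4942.197ms=57/4b +260.116ms=3/4b
13) 5202.312ms=15b +346.821ms=1b
14) 5549.133ms=16b +346.821ms=1b
15) 5895.954ms=17b +346.821ms=1b
Σ=18b of 18 (173bpm 6/8) — PASS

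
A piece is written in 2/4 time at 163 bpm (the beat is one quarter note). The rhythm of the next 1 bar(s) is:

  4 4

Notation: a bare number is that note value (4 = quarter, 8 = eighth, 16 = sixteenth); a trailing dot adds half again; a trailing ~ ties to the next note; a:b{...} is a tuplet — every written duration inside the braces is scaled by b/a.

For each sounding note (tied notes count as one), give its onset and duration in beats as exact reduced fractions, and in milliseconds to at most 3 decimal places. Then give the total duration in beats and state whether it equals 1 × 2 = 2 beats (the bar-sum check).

1) 0.0ms=0b +368.098ms=1b
2) 368.098ms=1b +368.098ms=1b
Σ=2b of 2 (163bpm 2/4) — PASS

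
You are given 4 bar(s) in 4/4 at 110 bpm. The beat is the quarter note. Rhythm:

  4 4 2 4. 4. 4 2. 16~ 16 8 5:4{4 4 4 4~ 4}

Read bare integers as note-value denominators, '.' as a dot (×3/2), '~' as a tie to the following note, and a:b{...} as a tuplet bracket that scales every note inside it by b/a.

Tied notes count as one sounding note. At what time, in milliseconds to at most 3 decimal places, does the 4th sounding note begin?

note 4 onset = 4b = 2181.818ms

1. 0.0ms @ 0 + 545.455ms (1)
2. 545.455ms @ 1 + 545.455ms (1)
3. 1090.909ms @ 2 + 1090.909ms (2)
4. 2181.818ms @ 4 + 818.182ms (3/2)
5. 3000.0ms @ 11/2 + 818.182ms (3/2)
6. 3818.182ms @ 7 + 545.455ms (1)
7. 4363.636ms @ 8 + 1636.364ms (3)
8. 6000.0ms @ 11 + 272.727ms (1/2)
9. 6272.727ms @ 23/2 + 272.727ms (1/2)
10. 6545.455ms @ 12 + 436.364ms (4/5)
11. 6981.818ms @ 64/5 + 436.364ms (4/5)
12. 7418.182ms @ 68/5 + 436.364ms (4/5)
13. 7854.545ms @ 72/5 + 872.727ms (8/5)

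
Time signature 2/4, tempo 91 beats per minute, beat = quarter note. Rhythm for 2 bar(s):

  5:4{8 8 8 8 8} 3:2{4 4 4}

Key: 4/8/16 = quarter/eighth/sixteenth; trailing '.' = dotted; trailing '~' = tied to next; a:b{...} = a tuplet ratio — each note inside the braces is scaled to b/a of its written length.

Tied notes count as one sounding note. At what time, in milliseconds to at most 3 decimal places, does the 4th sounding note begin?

1. 0.0ms @ 0 + 263.736ms (2/5)
2. 263.736ms @ 2/5 + 263.736ms (2/5)
3. 527.473ms @ 4/5 + 263.736ms (2/5)
4. 791.209ms @ 6/5 + 263.736ms (2/5)
5. 1054.945ms @ 8/5 + 263.736ms (2/5)
6. 1318.681ms @ 2 + 439.56ms (2/3)
7. 1758.242ms @ 8/3 + 439.56ms (2/3)
8. 2197.802ms @ 10/3 + 439.56ms (2/3)

note 4 onset = 6/5b = 791.209ms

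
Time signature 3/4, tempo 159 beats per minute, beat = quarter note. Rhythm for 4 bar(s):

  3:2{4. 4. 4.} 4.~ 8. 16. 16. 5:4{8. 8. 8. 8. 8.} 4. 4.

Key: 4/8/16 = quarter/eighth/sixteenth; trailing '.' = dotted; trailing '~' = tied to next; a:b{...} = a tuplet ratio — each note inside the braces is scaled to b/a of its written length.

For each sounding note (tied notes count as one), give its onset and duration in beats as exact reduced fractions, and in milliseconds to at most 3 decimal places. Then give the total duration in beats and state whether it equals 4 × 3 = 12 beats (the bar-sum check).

1) 0.0ms=0b +377.358ms=1b
2) 377.358ms=1b +377.358ms=1b
3) 754.717ms=2b +377.358ms=1b
4) 1132.075ms=3b +849.057ms=9/4b
5) 1981.132ms=21/4b +141.509ms=3/8b
6) 2122.642ms=45/8b +141.509ms=3/8b
7) 2264.151ms=6b +226.415ms=3/5b
8) 2490.566ms=33/5b +226.415ms=3/5b
9) 2716.981ms=36/5b +226.415ms=3/5b
10) 2943.396ms=39/5b +226.415ms=3/5b
11) 3169.811ms=42/5b +226.415ms=3/5b
12) 3396.226ms=9b +566.038ms=3/2b
13) 3962.264ms=21/2b +566.038ms=3/2b
Σ=12b of 12 (159bpm 3/4) — PASS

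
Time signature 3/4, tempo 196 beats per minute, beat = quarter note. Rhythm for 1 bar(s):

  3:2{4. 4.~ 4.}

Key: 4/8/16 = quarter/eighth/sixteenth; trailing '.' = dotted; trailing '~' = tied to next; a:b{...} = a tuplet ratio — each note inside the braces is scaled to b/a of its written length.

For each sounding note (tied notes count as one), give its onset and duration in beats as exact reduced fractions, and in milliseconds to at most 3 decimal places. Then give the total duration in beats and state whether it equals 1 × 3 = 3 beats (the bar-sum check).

1) 0.0ms=0b +306.122ms=1b
2) 306.122ms=1b +612.245ms=2b
Σ=3b of 3 (196bpm 3/4) — PASS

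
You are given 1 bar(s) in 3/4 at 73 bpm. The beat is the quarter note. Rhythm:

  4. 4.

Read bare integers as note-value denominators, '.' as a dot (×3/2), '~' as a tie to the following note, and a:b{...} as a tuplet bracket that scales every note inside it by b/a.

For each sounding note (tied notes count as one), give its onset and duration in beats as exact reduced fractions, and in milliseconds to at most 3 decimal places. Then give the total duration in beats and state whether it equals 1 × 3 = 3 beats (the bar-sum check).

1) 0.0ms=0b +1232.877ms=3/2b
2) 1232.877ms=3/2b +1232.877ms=3/2b
Σ=3b of 3 (73bpm 3/4) — PASS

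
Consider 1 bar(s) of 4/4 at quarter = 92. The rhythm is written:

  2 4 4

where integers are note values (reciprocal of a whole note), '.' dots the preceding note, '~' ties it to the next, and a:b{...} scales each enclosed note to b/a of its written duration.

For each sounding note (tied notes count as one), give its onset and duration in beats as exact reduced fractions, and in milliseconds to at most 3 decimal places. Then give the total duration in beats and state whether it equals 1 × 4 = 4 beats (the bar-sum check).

1) 0.0ms=0b +1304.348ms=2b
2) 1304.348ms=2b +652.174ms=1b
3) 1956.522ms=3b +652.174ms=1b
Σ=4b of 4 (92bpm 4/4) — PASS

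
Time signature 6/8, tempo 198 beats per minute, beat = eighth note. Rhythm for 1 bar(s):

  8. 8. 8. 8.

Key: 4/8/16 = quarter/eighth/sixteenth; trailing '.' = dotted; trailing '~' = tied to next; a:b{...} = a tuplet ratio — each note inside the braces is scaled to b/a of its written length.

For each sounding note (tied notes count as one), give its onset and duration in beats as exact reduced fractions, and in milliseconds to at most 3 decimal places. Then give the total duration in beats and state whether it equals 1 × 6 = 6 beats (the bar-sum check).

1) 0.0ms=0b +454.545ms=3/2b
2) 454.545ms=3/2b +454.545ms=3/2b
3) 909.091ms=3b +454.545ms=3/2b
4) 1363.636ms=9/2b +454.545ms=3/2b
Σ=6b of 6 (198bpm 6/8) — PASS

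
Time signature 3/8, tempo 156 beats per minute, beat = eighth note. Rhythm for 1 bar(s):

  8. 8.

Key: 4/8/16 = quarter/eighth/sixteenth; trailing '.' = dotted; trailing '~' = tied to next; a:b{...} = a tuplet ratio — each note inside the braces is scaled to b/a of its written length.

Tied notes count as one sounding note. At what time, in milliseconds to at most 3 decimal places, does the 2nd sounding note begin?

note 2 onset = 3/2b = 576.923ms

1. 0.0ms @ 0 + 576.923ms (3/2)
2. 576.923ms @ 3/2 + 576.923ms (3/2)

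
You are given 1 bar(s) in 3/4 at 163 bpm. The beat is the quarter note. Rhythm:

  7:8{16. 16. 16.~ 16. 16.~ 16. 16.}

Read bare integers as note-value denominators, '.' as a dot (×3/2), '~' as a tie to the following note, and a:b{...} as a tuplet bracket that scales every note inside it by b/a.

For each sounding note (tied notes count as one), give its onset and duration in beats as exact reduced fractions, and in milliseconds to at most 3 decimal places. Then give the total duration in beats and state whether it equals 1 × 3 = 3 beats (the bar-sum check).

1) 0.0ms=0b +157.756ms=3/7b
2) 157.756ms=3/7b +157.756ms=3/7b
3) 315.513ms=6/7b +315.513ms=6/7b
4) 631.025ms=12/7b +315.513ms=6/7b
5) 946.538ms=18/7b +157.756ms=3/7b
Σ=3b of 3 (163bpm 3/4) — PASS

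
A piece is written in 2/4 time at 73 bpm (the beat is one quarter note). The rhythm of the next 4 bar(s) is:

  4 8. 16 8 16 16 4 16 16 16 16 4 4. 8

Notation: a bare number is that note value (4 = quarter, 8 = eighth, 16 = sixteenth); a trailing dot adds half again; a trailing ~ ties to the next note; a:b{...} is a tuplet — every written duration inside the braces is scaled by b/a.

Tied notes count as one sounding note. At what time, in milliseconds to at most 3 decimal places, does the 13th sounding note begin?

1. 0.0ms @ 0 + 821.918ms (1)
2. 821.918ms @ 1 + 616.438ms (3/4)
3. 1438.356ms @ 7/4 + 205.479ms (1/4)
4. 1643.836ms @ 2 + 410.959ms (1/2)
5. 2054.795ms @ 5/2 + 205.479ms (1/4)
6. 2260.274ms @ 11/4 + 205.479ms (1/4)
7. 2465.753ms @ 3 + 821.918ms (1)
8. 3287.671ms @ 4 + 205.479ms (1/4)
9. 3493.151ms @ 17/4 + 205.479ms (1/4)
10. 3698.63ms @ 9/2 + 205.479ms (1/4)
11. 3904.11ms @ 19/4 + 205.479ms (1/4)
12. 4109.589ms @ 5 + 821.918ms (1)
13. 4931.507ms @ 6 + 1232.877ms (3/2)
14. 6164.384ms @ 15/2 + 410.959ms (1/2)

note 13 onset = 6b = 4931.507ms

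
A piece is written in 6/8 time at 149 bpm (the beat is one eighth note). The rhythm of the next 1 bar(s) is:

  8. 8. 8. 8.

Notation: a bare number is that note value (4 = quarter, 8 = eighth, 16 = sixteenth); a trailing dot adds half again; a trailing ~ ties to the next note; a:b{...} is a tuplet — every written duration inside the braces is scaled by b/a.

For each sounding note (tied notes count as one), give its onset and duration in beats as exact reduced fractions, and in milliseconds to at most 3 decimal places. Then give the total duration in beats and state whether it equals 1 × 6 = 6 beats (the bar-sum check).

1) 0.0ms=0b +604.027ms=3/2b
2) 604.027ms=3/2b +604.027ms=3/2b
3) 1208.054ms=3b +604.027ms=3/2b
4) 1812.081ms=9/2b +604.027ms=3/2b
Σ=6b of 6 (149bpm 6/8) — PASS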